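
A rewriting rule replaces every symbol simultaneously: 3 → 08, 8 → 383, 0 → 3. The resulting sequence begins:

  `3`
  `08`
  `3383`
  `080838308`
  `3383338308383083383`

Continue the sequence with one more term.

Applying the rule to each of the 19 symbols of 3383338308383083383 gives the pieces 08 08 383 08 08 08 383 08 3 383 08 383 08 3 383 08 08 383 08, which concatenate to the answer.

080838308080838308338308383083383080838308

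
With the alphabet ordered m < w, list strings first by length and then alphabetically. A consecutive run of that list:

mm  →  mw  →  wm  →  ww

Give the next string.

After ww the length-2 strings are exhausted; the first length-3 string is 3 copies of m.

mmm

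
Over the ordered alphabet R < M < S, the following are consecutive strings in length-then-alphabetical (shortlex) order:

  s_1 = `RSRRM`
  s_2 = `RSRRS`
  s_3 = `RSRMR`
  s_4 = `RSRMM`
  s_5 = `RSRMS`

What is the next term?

Find the rightmost character of RSRMS below S, bump it to the next letter, and reset everything to its right to R.

RSRSR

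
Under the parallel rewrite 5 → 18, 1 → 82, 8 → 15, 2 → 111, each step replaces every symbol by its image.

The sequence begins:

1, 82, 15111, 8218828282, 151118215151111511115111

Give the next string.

φ(151118215151111511115111) expands symbol-by-symbol to 82 18 82 82 82 15 111 82 18 82 18 82 82 82 82 18 82 82 82 82 18 82 82 82; joining the 24 pieces gives the next term.

8218828282151118218821882828282188282828218828282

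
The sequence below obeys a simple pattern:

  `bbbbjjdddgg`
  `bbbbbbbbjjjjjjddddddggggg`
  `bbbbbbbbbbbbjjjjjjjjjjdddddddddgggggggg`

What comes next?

The n-th term is 4n b's then 4n-2 j's then 3n d's then 3n-1 g's (n = 1, 2, …).
At n = 4 the blocks have lengths 16, 14, 12, 11.

bbbbbbbbbbbbbbbbjjjjjjjjjjjjjjddddddddddddggggggggggg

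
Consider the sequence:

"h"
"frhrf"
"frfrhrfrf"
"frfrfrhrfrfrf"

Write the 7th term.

Each term wraps the previous one in fr on the left and rf on the right.
From frfrfrhrfrfrf, 3 further steps: frfrfrhrfrfrf → frfrfrfrhrfrfrfrf → frfrfrfrfrhrfrfrfrfrf → (answer).

frfrfrfrfrfrhrfrfrfrfrfrf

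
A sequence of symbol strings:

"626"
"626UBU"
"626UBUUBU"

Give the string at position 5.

Every step adds UBU to the end: s(k+1) = s(k)·UBU.
From 626UBUUBU, 2 further steps: 626UBUUBU → 626UBUUBUUBU → (answer).

626UBUUBUUBUUBU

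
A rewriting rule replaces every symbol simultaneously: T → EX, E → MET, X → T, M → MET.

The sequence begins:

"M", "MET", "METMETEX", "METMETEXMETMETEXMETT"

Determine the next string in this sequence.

Rewriting the 20 symbols of METMETEXMETMETEXMETT one by one yields MET MET EX MET MET EX MET T MET MET EX MET MET EX MET T MET MET EX EX; concatenated:

METMETEXMETMETEXMETTMETMETEXMETMETEXMETTMETMETEXEX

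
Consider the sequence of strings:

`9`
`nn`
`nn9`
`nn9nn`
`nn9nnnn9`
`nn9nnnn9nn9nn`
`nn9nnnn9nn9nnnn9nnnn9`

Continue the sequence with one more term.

From term 3 onward, concatenate the last term with the second-to-last: nn·9 = nn9, nn9·nn = nn9nn, …
The next term joins nn9nnnn9nn9nnnn9nnnn9 and nn9nnnn9nn9nn.

nn9nnnn9nn9nnnn9nnnn9nn9nnnn9nn9nn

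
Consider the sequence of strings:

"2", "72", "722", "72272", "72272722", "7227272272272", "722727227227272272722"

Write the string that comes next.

From term 3 onward, concatenate the last term with the second-to-last: 72·2 = 722, 722·72 = 72272, …
So term 8 is 722727227227272272722·7227272272272.

7227272272272722727227227272272272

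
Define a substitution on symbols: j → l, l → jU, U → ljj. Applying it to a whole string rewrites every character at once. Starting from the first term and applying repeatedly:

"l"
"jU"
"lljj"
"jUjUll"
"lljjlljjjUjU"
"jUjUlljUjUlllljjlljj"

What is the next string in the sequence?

Replace each of the 20 characters of jUjUlljUjUlllljjlljj in place — l ljj l ljj jU jU l ljj l ljj jU jU jU jU l l jU jU l l — and concatenate.

lljjlljjjUjUlljjlljjjUjUjUjUlljUjUll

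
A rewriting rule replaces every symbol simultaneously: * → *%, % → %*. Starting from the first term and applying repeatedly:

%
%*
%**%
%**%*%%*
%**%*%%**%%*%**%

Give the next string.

Rewriting the 16 symbols of %**%*%%**%%*%**% one by one yields %* *% *% %* *% %* %* *% *% %* %* *% %* *% *% %*; concatenated:

%**%*%%**%%*%**%*%%*%**%%**%*%%*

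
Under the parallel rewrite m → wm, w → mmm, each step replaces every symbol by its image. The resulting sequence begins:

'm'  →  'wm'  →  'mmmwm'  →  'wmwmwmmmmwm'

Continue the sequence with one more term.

Expanding wmwmwmmmmwm: w→mmm, m→wm, w→mmm, m→wm, w→mmm, m→wm, m→wm, m→wm, m→wm, w→mmm, m→wm. Concatenated: mmm wm mmm wm mmm wm wm wm wm mmm wm.

mmmwmmmmwmmmmwmwmwmwmmmmwm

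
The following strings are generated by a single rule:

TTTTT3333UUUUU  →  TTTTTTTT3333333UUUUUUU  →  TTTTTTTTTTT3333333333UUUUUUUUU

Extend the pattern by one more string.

TTTTTTTTTTTTTT3333333333333UUUUUUUUUUU

The n-th term is 3n+2 T's then 3n+1 3's then 2n+3 U's (n = 1, 2, …).
At n = 4 the blocks have lengths 14, 13, 11.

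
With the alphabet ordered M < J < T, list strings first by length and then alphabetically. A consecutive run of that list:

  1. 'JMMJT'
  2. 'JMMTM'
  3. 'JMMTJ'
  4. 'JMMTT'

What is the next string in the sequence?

JMJMM

Find the rightmost character of JMMTT below T, bump it to the next letter, and reset everything to its right to M.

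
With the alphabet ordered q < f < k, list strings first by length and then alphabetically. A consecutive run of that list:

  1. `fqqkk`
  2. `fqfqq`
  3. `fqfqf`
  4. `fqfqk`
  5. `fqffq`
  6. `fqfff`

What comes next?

fqffk

Treat fqfff as a base-3 numeral over the given alphabet and add one, carrying through any trailing k's.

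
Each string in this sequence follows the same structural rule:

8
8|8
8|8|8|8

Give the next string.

8|8|8|8|8|8|8|8

Every step duplicates the string with '|' between the halves.
One more doubling of 8|8|8|8 gives the answer.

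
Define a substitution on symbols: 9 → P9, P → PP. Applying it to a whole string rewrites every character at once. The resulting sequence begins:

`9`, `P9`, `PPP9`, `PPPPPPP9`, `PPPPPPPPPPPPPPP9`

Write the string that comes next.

Applying the rule to each of the 16 symbols of PPPPPPPPPPPPPPP9 gives the pieces PP PP PP PP PP PP PP PP PP PP PP PP PP PP PP P9, which concatenate to the answer.

PPPPPPPPPPPPPPPPPPPPPPPPPPPPPPP9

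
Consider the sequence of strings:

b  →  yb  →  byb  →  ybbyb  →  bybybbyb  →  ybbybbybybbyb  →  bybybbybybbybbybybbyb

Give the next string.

Each term (from the third on) is the two preceding terms concatenated in order: term 3 = b·yb = byb.
The next term joins ybbybbybybbyb and bybybbybybbybbybybbyb.

ybbybbybybbybbybybbybybbybbybybbyb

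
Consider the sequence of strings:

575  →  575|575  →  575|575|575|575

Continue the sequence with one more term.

Each string is two copies of the previous one joined by '|'.
Doubling 575|575|575|575 with '|' between the halves:

575|575|575|575|575|575|575|575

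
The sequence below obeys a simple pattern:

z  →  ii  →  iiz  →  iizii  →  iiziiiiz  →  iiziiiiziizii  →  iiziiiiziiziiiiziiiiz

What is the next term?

iiziiiiziiziiiiziiiiziiziiiiziizii

Each term (from the third on) is the previous term followed by the one before it: term 3 = ii·z = iiz.
So term 8 is iiziiiiziiziiiiziiiiz·iiziiiiziizii.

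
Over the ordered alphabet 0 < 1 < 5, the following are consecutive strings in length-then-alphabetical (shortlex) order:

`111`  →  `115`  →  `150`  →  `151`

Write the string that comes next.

The successor of 151 increments the rightmost position that isn't already 5 and resets every position after it to 0.

155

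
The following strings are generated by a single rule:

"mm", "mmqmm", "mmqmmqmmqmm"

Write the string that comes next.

Each string is two copies of the previous one joined by 'q'.
Doubling mmqmmqmmqmm with 'q' between the halves:

mmqmmqmmqmmqmmqmmqmmqmm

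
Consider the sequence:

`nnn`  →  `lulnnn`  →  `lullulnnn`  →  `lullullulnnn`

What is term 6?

lullullullullulnnn

The strings grow by a fixed prefix lul each time.
From lullullulnnn, 2 further steps: lullullulnnn → lullullullulnnn → (answer).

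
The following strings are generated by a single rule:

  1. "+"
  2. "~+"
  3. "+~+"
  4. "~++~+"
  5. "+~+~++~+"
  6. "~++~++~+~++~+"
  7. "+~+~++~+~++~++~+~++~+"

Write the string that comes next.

~++~++~+~++~++~+~++~+~++~++~+~++~+

Each term (from the third on) is the two preceding terms concatenated in order: term 3 = +·~+ = +~+.
Continuing: ~++~++~+~++~+ · +~+~++~+~++~++~+~++~+ gives term 8.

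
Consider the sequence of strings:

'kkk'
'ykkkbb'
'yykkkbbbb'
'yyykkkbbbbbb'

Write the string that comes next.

Each term wraps the previous one in y on the left and bb on the right.
One more step from yyykkkbbbbbb gives the answer.

yyyykkkbbbbbbbb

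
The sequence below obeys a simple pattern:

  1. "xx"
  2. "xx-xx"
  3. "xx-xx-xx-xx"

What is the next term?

xx-xx-xx-xx-xx-xx-xx-xx

Each string is two copies of the previous one joined by '-'.
One more doubling of xx-xx-xx-xx gives the answer.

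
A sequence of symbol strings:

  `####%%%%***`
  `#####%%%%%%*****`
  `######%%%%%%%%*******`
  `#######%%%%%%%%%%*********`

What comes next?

########%%%%%%%%%%%%***********

Reading off run lengths: # runs 4, 5, 6, 7; % runs 4, 6, 8, 10; * runs 3, 5, 7, 9 — each is linear in n, where the shown terms are n = 2, 3, 4, 5.
For the next term, n = 6, so the run lengths are 8, 12, 11.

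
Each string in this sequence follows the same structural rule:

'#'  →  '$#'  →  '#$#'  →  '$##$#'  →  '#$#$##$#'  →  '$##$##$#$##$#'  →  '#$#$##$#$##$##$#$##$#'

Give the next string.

$##$##$#$##$##$#$##$#$##$##$#$##$#

This is a Fibonacci-style word recurrence s(k) = s(k−2)·s(k−1): e.g. #·$# = #$#.
Continuing: $##$##$#$##$# · #$#$##$#$##$##$#$##$# gives term 8.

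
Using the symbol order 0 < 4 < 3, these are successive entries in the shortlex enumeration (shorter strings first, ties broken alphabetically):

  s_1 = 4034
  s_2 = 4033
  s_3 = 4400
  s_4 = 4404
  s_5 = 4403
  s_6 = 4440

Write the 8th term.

4443

Stepping forward 2 times from 4440: 4440 → 4444, then the target.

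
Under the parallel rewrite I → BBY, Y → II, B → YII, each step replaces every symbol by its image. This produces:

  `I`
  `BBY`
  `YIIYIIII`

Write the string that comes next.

IIBBYBBYIIBBYBBYBBYBBY

Apply φ to YIIYIIII symbol by symbol: Y→II, I→BBY, I→BBY, Y→II, I→BBY, I→BBY, I→BBY, I→BBY; joined: II BBY BBY II BBY BBY BBY BBY.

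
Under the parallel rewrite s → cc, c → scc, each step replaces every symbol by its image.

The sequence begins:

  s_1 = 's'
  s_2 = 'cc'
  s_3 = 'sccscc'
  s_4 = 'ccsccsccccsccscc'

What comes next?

sccsccccsccsccccsccsccsccsccccsccsccccsccscc

Replace each of the 16 characters of ccsccsccccsccscc in place — scc scc cc scc scc cc scc scc scc scc cc scc scc cc scc scc — and concatenate.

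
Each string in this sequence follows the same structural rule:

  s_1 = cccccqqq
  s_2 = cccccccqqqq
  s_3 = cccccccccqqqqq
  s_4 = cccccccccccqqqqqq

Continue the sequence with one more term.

cccccccccccccqqqqqqq

The n-th term is 2n-1 c's then n q's, where the shown terms are n = 3, 4, 5, 6.
Setting n = 7 gives 13, 7 characters in each block.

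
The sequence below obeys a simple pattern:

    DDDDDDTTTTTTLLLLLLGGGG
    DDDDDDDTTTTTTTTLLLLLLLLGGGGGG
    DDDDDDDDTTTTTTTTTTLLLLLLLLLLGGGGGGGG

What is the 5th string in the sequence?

DDDDDDDDDDTTTTTTTTTTTTTTLLLLLLLLLLLLLLGGGGGGGGGGGG

Reading off run lengths: D runs 6, 7, 8; T runs 6, 8, 10; L runs 6, 8, 10; G runs 4, 6, 8 — each is linear in n, where the shown terms are n = 3, 4, 5.
At n = 7 the blocks have lengths 10, 14, 14, 12.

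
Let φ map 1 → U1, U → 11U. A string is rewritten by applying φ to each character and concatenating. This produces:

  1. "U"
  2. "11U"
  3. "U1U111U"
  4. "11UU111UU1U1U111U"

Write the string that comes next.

Applying the rule to each of the 17 symbols of 11UU111UU1U1U111U gives the pieces U1 U1 11U 11U U1 U1 U1 11U 11U U1 11U U1 11U U1 U1 U1 11U, which concatenate to the answer.

U1U111U11UU1U1U111U11UU111UU111UU1U1U111U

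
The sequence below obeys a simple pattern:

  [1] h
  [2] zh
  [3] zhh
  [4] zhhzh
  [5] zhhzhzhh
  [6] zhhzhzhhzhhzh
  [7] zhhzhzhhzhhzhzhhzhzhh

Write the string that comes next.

From term 3 onward, concatenate the last term with the second-to-last: zh·h = zhh, zhh·zh = zhhzh, …
Continuing: zhhzhzhhzhhzhzhhzhzhh · zhhzhzhhzhhzh gives term 8.

zhhzhzhhzhhzhzhhzhzhhzhhzhzhhzhhzh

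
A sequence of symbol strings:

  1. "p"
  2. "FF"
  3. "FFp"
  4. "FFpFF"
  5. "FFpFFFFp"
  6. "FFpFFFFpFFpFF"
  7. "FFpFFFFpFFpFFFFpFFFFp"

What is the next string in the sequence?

FFpFFFFpFFpFFFFpFFFFpFFpFFFFpFFpFF

From term 3 onward, concatenate the last term with the second-to-last: FF·p = FFp, FFp·FF = FFpFF, …
The next term joins FFpFFFFpFFpFFFFpFFFFp and FFpFFFFpFFpFF.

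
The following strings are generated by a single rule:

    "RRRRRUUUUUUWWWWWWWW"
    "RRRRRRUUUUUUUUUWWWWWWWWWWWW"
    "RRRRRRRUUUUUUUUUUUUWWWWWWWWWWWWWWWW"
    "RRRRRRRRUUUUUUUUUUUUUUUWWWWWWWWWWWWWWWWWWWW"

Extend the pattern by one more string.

The n-th term is n+3 R's then 3n U's then 4n W's, where the shown terms are n = 2, 3, 4, 5.
At n = 6 the blocks have lengths 9, 18, 24.

RRRRRRRRRUUUUUUUUUUUUUUUUUUWWWWWWWWWWWWWWWWWWWWWWWW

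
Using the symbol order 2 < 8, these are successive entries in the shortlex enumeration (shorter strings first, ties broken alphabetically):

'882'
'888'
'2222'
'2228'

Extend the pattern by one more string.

2282

Treat 2228 as a base-2 numeral over the given alphabet and add one, carrying through any trailing 8's.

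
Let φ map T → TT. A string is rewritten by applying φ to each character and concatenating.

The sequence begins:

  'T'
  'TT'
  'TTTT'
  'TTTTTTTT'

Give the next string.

TTTTTTTTTTTTTTTT

Rewriting each symbol of TTTTTTTT: T→TT, T→TT, T→TT, T→TT, T→TT, T→TT, T→TT, T→TT, which concatenates to TT TT TT TT TT TT TT TT.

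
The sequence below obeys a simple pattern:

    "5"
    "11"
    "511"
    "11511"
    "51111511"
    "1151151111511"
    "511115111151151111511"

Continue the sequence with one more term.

From term 3 onward, concatenate the second-to-last term with the last: 5·11 = 511, 11·511 = 11511, …
The next term joins 1151151111511 and 511115111151151111511.

1151151111511511115111151151111511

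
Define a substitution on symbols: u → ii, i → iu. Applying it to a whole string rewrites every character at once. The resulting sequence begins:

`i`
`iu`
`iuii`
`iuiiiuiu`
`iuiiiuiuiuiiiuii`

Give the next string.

iuiiiuiuiuiiiuiiiuiiiuiuiuiiiuiu

Applying the rule to each of the 16 symbols of iuiiiuiuiuiiiuii gives the pieces iu ii iu iu iu ii iu ii iu ii iu iu iu ii iu iu, which concatenate to the answer.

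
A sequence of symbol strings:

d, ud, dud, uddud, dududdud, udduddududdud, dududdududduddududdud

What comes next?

This is a Fibonacci-style word recurrence s(k) = s(k−2)·s(k−1): e.g. d·ud = dud.
The next term joins udduddududdud and dududdududduddududdud.

udduddududduddududdududduddududdud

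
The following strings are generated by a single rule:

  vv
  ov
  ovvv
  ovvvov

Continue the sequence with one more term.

Each term (from the third on) is the previous term followed by the one before it: term 3 = ov·vv = ovvv.
Continuing: ovvvov · ovvv gives term 5.

ovvvovovvv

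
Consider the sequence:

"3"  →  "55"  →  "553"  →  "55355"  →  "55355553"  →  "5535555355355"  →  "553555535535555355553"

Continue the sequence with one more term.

5535555355355553555535535555355355

Each term (from the third on) is the previous term followed by the one before it: term 3 = 55·3 = 553.
So term 8 is 553555535535555355553·5535555355355.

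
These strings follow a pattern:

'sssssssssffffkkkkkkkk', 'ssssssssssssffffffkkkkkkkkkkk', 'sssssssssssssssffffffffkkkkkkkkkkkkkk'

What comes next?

Reading off run lengths: s runs 9, 12, 15; f runs 4, 6, 8; k runs 8, 11, 14 — each is linear in n, where the shown terms are n = 2, 3, 4.
Setting n = 5 gives 18, 10, 17 characters in each block.

ssssssssssssssssssffffffffffkkkkkkkkkkkkkkkkk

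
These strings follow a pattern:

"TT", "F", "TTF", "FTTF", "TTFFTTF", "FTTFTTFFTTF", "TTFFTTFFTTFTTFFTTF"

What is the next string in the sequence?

From term 3 onward, concatenate the second-to-last term with the last: TT·F = TTF, F·TTF = FTTF, …
So term 8 is FTTFTTFFTTF·TTFFTTFFTTFTTFFTTF.

FTTFTTFFTTFTTFFTTFFTTFTTFFTTF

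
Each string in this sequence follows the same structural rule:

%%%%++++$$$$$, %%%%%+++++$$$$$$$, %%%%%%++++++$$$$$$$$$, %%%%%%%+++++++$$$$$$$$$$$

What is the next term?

Term n consists of n+1 %'s, followed by n+1 +'s, followed by 2n-1 $'s, where the shown terms are n = 3, 4, 5, 6.
Setting n = 7 gives 8, 8, 13 characters in each block.

%%%%%%%%++++++++$$$$$$$$$$$$$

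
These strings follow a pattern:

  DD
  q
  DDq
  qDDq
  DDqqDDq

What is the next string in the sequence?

qDDqDDqqDDq

This is a Fibonacci-style word recurrence s(k) = s(k−2)·s(k−1): e.g. DD·q = DDq.
So term 6 is qDDq·DDqqDDq.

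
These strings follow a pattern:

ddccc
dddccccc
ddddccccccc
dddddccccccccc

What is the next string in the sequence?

ddddddccccccccccc

Each string has the form d^{n} c^{2n-1}, where the shown terms are n = 2, 3, 4, 5.
Setting n = 6 gives 6, 11 characters in each block.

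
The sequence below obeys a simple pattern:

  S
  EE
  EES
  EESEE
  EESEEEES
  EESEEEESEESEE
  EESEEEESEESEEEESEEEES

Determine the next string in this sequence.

EESEEEESEESEEEESEEEESEESEEEESEESEE

This is a Fibonacci-style word recurrence s(k) = s(k−1)·s(k−2): e.g. EE·S = EES.
So term 8 is EESEEEESEESEEEESEEEES·EESEEEESEESEE.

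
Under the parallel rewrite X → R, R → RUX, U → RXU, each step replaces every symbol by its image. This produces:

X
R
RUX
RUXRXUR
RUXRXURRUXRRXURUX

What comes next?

Rewriting the 17 symbols of RUXRXURRUXRRXURUX one by one yields RUX RXU R RUX R RXU RUX RUX RXU R RUX RUX R RXU RUX RXU R; concatenated:

RUXRXURRUXRRXURUXRUXRXURRUXRUXRRXURUXRXUR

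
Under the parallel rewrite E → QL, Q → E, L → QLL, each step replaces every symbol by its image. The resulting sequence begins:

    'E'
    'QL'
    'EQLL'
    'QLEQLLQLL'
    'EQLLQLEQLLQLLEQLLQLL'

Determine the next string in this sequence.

QLEQLLQLLEQLLQLEQLLQLLEQLLQLLQLEQLLQLLEQLLQLL

Applying the rule to each of the 20 symbols of EQLLQLEQLLQLLEQLLQLL gives the pieces QL E QLL QLL E QLL QL E QLL QLL E QLL QLL QL E QLL QLL E QLL QLL, which concatenate to the answer.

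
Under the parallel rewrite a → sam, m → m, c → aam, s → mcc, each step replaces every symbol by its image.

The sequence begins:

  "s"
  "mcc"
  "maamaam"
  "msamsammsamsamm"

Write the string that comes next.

Rewriting the 15 symbols of msamsammsamsamm one by one yields m mcc sam m mcc sam m m mcc sam m mcc sam m m; concatenated:

mmccsammmccsammmmccsammmccsammm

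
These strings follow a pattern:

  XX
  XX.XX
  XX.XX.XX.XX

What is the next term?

s(k+1) = s(k)·.·s(k) — each term doubles the last with '.' between the halves.
One more doubling of XX.XX.XX.XX gives the answer.

XX.XX.XX.XX.XX.XX.XX.XX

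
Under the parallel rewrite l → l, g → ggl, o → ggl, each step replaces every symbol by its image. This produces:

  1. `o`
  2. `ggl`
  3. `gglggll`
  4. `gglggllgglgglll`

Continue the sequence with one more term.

Rewriting the 15 symbols of gglggllgglgglll one by one yields ggl ggl l ggl ggl l l ggl ggl l ggl ggl l l l; concatenated:

gglggllgglgglllgglggllgglggllll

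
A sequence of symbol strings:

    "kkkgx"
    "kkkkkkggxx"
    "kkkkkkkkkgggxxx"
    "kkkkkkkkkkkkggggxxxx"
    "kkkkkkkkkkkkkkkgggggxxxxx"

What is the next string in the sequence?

Reading off run lengths: k runs 3, 6, 9, 12, 15; g runs 1, 2, 3, 4, 5; x runs 1, 2, 3, 4, 5 — each is linear in n (n = 1, 2, …).
For the next term, n = 6, so the run lengths are 18, 6, 6.

kkkkkkkkkkkkkkkkkkggggggxxxxxx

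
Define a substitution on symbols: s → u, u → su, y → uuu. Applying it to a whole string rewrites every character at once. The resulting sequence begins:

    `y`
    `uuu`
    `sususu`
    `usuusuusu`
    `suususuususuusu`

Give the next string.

Replace each of the 15 characters of suususuususuusu in place — u su su u su u su su u su u su su u su — and concatenate.

ususuusuususuusuususuusu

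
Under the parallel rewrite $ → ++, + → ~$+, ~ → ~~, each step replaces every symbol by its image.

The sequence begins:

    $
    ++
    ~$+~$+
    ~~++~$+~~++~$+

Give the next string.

φ(~~++~$+~~++~$+) expands symbol-by-symbol to ~~ ~~ ~$+ ~$+ ~~ ++ ~$+ ~~ ~~ ~$+ ~$+ ~~ ++ ~$+; joining the 14 pieces gives the next term.

~~~~~$+~$+~~++~$+~~~~~$+~$+~~++~$+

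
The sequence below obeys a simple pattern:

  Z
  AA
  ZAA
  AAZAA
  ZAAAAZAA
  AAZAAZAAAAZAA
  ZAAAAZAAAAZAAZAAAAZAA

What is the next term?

Each term (from the third on) is the two preceding terms concatenated in order: term 3 = Z·AA = ZAA.
So term 8 is AAZAAZAAAAZAA·ZAAAAZAAAAZAAZAAAAZAA.

AAZAAZAAAAZAAZAAAAZAAAAZAAZAAAAZAA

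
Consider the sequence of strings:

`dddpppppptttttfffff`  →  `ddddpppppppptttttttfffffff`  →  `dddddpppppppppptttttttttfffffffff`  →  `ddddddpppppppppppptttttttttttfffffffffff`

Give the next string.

dddddddpppppppppppppptttttttttttttfffffffffffff

Each string has the form d^{n} p^{2n} t^{2n-1} f^{2n-1}, where the shown terms are n = 3, 4, 5, 6.
At n = 7 the blocks have lengths 7, 14, 13, 13.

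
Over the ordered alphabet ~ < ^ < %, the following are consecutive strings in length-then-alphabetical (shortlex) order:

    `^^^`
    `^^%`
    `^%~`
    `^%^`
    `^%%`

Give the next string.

%~~

Find the rightmost character of ^%% below %, bump it to the next letter, and reset everything to its right to ~.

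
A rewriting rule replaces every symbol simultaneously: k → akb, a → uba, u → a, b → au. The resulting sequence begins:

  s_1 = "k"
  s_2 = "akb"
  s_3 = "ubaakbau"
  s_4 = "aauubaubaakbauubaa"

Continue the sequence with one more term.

Replace each of the 18 characters of aauubaubaakbauubaa in place — uba uba a a au uba a au uba uba akb au uba a a au uba uba — and concatenate.

ubaubaaaauubaaauubaubaakbauubaaaauubauba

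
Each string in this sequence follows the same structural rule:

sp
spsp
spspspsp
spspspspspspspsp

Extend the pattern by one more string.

Each string is two copies of the previous one concatenated.
So the next term is two copies of spspspspspspspsp.

spspspspspspspspspspspspspspspsp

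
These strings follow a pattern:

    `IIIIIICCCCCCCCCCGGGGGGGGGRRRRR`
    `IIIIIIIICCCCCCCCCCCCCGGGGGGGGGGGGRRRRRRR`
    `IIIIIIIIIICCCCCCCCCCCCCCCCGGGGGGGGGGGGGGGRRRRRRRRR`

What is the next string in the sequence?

Each string has the form I^{2n} C^{3n+1} G^{3n} R^{2n-1}, where the shown terms are n = 3, 4, 5.
Setting n = 6 gives 12, 19, 18, 11 characters in each block.

IIIIIIIIIIIICCCCCCCCCCCCCCCCCCCGGGGGGGGGGGGGGGGGGRRRRRRRRRRR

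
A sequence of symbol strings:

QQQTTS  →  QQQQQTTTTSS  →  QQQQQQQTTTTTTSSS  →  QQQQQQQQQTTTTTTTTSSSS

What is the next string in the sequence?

QQQQQQQQQQQTTTTTTTTTTSSSSS

The n-th term is 2n+1 Q's then 2n T's then n S's (n = 1, 2, …).
Setting n = 5 gives 11, 10, 5 characters in each block.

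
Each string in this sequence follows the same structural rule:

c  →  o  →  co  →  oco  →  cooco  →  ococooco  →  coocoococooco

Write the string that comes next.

ococoococoocoococooco

Each term (from the third on) is the two preceding terms concatenated in order: term 3 = c·o = co.
So term 8 is ococooco·coocoococooco.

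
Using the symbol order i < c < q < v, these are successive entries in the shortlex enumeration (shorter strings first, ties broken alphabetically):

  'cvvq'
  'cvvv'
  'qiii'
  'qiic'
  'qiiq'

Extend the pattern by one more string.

Treat qiiq as a base-4 numeral over the given alphabet and add one, carrying through any trailing v's.

qiiv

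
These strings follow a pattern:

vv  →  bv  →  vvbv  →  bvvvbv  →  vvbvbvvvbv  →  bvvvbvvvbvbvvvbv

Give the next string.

This is a Fibonacci-style word recurrence s(k) = s(k−2)·s(k−1): e.g. vv·bv = vvbv.
The next term joins vvbvbvvvbv and bvvvbvvvbvbvvvbv.

vvbvbvvvbvbvvvbvvvbvbvvvbv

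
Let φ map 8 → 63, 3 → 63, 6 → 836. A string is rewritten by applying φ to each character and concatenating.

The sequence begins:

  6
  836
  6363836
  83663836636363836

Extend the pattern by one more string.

φ(83663836636363836) expands symbol-by-symbol to 63 63 836 836 63 63 63 836 836 63 836 63 836 63 63 63 836; joining the 17 pieces gives the next term.

63638368366363638368366383663836636363836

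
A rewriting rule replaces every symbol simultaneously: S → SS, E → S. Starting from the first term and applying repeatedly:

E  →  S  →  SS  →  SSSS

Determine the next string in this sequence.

SSSSSSSS

Expanding SSSS: S→SS, S→SS, S→SS, S→SS. Concatenated: SS SS SS SS.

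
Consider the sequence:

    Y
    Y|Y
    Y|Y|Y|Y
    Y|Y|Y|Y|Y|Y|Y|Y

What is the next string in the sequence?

s(k+1) = s(k)·|·s(k) — each term doubles the last with '|' between the halves.
Doubling Y|Y|Y|Y|Y|Y|Y|Y with '|' between the halves:

Y|Y|Y|Y|Y|Y|Y|Y|Y|Y|Y|Y|Y|Y|Y|Y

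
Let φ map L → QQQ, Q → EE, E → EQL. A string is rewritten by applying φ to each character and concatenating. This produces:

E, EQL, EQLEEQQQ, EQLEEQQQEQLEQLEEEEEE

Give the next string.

Rewriting the 20 symbols of EQLEEQQQEQLEQLEEEEEE one by one yields EQL EE QQQ EQL EQL EE EE EE EQL EE QQQ EQL EE QQQ EQL EQL EQL EQL EQL EQL; concatenated:

EQLEEQQQEQLEQLEEEEEEEQLEEQQQEQLEEQQQEQLEQLEQLEQLEQLEQL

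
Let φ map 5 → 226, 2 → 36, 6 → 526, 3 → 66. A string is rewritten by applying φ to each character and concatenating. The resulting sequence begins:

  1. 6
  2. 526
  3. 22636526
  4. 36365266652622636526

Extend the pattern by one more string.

φ(36365266652622636526) expands symbol-by-symbol to 66 526 66 526 226 36 526 526 526 226 36 526 36 36 526 66 526 226 36 526; joining the 20 pieces gives the next term.

6652666526226365265265262263652636365266652622636526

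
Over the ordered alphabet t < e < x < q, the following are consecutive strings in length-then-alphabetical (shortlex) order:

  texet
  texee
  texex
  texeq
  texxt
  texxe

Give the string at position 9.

texqt

Stepping forward 3 times from texxe: texxe → texxx → texxq, then the target.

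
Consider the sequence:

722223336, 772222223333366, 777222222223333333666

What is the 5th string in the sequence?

777772222222222223333333333366666

Reading off run lengths: 7 runs 1, 2, 3; 2 runs 4, 6, 8; 3 runs 3, 5, 7; 6 runs 1, 2, 3 — each is linear in n (n = 1, 2, …).
Setting n = 5 gives 5, 12, 11, 5 characters in each block.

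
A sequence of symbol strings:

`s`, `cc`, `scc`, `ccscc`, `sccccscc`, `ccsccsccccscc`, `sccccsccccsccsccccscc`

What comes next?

ccsccsccccsccsccccsccccsccsccccscc

From term 3 onward, concatenate the second-to-last term with the last: s·cc = scc, cc·scc = ccscc, …
So term 8 is ccsccsccccscc·sccccsccccsccsccccscc.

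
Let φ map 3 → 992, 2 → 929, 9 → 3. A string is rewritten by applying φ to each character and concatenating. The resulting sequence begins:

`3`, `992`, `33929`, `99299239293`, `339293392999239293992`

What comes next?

Rewriting the 21 symbols of 339293392999239293992 one by one yields 992 992 3 929 3 992 992 3 929 3 3 3 929 992 3 929 3 992 3 3 929; concatenated:

9929923929399299239293339299923929399233929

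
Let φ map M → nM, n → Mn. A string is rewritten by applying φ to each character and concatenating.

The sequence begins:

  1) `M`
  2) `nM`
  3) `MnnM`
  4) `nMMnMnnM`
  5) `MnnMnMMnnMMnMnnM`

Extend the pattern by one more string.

Applying the rule to each of the 16 symbols of MnnMnMMnnMMnMnnM gives the pieces nM Mn Mn nM Mn nM nM Mn Mn nM nM Mn nM Mn Mn nM, which concatenate to the answer.

nMMnMnnMMnnMnMMnMnnMnMMnnMMnMnnM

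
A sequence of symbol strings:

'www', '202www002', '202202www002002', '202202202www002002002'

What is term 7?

s(k+1) = 202·s(k)·002, so each term gains 202 as a prefix and 002 as a suffix.
From 202202202www002002002, 3 further steps: 202202202www002002002 → 202202202202www002002002002 → 202202202202202www002002002002002 → (answer).

202202202202202202www002002002002002002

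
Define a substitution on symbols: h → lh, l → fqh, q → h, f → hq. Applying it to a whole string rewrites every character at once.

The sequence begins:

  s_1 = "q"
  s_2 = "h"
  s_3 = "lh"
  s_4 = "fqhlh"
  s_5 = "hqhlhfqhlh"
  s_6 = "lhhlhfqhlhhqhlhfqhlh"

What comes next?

Replace each of the 20 characters of lhhlhfqhlhhqhlhfqhlh in place — fqh lh lh fqh lh hq h lh fqh lh lh h lh fqh lh hq h lh fqh lh — and concatenate.

fqhlhlhfqhlhhqhlhfqhlhlhhlhfqhlhhqhlhfqhlh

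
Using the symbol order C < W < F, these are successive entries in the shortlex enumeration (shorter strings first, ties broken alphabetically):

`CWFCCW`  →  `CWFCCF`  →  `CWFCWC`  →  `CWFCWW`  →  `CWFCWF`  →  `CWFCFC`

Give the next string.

CWFCFW

Find the rightmost character of CWFCFC below F, bump it to the next letter, and reset everything to its right to C.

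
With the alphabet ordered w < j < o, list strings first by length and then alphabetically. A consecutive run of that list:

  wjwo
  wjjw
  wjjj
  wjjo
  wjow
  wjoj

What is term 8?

Advancing 2 positions from wjoj through wjoj → wjoo reaches term 8.

woww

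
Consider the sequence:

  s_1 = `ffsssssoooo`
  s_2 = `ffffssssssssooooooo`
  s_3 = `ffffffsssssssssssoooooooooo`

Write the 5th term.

ffffffffffsssssssssssssssssoooooooooooooooo

The n-th term is 2n-2 f's then 3n-1 s's then 3n-2 o's, where the shown terms are n = 2, 3, 4.
For term 5, n = 6, so the run lengths are 10, 17, 16.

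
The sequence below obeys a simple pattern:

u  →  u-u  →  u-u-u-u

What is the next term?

u-u-u-u-u-u-u-u

Every step duplicates the string with '-' between the halves.
One more doubling of u-u-u-u gives the answer.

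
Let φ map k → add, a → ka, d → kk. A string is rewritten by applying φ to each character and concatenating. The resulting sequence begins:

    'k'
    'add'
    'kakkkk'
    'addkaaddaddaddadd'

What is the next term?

Rewriting the 17 symbols of addkaaddaddaddadd one by one yields ka kk kk add ka ka kk kk ka kk kk ka kk kk ka kk kk; concatenated:

kakkkkaddkakakkkkkakkkkkakkkkkakkkk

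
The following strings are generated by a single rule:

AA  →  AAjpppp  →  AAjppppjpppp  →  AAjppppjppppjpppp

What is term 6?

AAjppppjppppjppppjppppjpppp

Every step adds jpppp to the end: s(k+1) = s(k)·jpppp.
From AAjppppjppppjpppp, 2 further steps: AAjppppjppppjpppp → AAjppppjppppjppppjpppp → (answer).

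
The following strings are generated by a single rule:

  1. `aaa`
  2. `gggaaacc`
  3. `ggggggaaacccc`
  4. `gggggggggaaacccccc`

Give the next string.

s(k+1) = ggg·s(k)·cc, so each term gains ggg as a prefix and cc as a suffix.
One more step from gggggggggaaacccccc gives the answer.

ggggggggggggaaacccccccc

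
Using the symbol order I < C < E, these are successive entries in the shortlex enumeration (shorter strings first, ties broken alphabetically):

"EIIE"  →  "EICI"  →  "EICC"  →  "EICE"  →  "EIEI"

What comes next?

Treat EIEI as a base-3 numeral over the given alphabet and add one, carrying through any trailing E's.

EIEC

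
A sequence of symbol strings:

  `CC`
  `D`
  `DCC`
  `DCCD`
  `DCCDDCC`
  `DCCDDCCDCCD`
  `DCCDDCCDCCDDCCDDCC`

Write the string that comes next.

This is a Fibonacci-style word recurrence s(k) = s(k−1)·s(k−2): e.g. D·CC = DCC.
The next term joins DCCDDCCDCCDDCCDDCC and DCCDDCCDCCD.

DCCDDCCDCCDDCCDDCCDCCDDCCDCCD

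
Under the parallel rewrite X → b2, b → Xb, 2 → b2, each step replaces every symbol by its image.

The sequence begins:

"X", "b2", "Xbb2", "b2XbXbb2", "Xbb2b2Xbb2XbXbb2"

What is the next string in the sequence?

Applying the rule to each of the 16 symbols of Xbb2b2Xbb2XbXbb2 gives the pieces b2 Xb Xb b2 Xb b2 b2 Xb Xb b2 b2 Xb b2 Xb Xb b2, which concatenate to the answer.

b2XbXbb2Xbb2b2XbXbb2b2Xbb2XbXbb2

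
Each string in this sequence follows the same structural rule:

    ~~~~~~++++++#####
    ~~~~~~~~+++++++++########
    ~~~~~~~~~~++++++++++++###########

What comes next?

~~~~~~~~~~~~+++++++++++++++##############

Each string has the form ~^{2n+2} +^{3n} #^{3n-1}, where the shown terms are n = 2, 3, 4.
For the next term, n = 5, so the run lengths are 12, 15, 14.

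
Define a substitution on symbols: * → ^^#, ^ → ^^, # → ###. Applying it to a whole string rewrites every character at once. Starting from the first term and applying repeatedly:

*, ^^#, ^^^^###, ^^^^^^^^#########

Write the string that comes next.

^^^^^^^^^^^^^^^^###########################

φ(^^^^^^^^#########) expands symbol-by-symbol to ^^ ^^ ^^ ^^ ^^ ^^ ^^ ^^ ### ### ### ### ### ### ### ### ###; joining the 17 pieces gives the next term.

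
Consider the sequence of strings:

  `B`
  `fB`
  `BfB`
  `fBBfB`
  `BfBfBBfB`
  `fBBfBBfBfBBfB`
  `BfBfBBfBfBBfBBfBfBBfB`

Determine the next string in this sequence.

Each term (from the third on) is the two preceding terms concatenated in order: term 3 = B·fB = BfB.
Continuing: fBBfBBfBfBBfB · BfBfBBfBfBBfBBfBfBBfB gives term 8.

fBBfBBfBfBBfBBfBfBBfBfBBfBBfBfBBfB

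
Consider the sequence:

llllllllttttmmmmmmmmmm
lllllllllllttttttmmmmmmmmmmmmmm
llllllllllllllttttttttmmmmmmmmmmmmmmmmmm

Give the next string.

Each string has the form l^{3n+2} t^{2n} m^{4n+2}, where the shown terms are n = 2, 3, 4.
Setting n = 5 gives 17, 10, 22 characters in each block.

lllllllllllllllllttttttttttmmmmmmmmmmmmmmmmmmmmmm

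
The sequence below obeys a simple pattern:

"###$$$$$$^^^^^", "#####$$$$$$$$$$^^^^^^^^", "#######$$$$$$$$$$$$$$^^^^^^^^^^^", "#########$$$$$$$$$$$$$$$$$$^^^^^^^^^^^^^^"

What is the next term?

###########$$$$$$$$$$$$$$$$$$$$$$^^^^^^^^^^^^^^^^^

Term n consists of 2n+1 #'s, followed by 4n+2 $'s, followed by 3n+2 ^'s (n = 1, 2, …).
Setting n = 5 gives 11, 22, 17 characters in each block.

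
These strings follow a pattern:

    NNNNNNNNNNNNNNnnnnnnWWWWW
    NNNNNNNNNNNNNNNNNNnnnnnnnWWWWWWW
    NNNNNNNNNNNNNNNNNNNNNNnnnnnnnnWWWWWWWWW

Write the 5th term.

Reading off run lengths: N runs 14, 18, 22; n runs 6, 7, 8; W runs 5, 7, 9 — each is linear in n, where the shown terms are n = 3, 4, 5.
Setting n = 7 gives 30, 10, 13 characters in each block.

NNNNNNNNNNNNNNNNNNNNNNNNNNNNNNnnnnnnnnnnWWWWWWWWWWWWW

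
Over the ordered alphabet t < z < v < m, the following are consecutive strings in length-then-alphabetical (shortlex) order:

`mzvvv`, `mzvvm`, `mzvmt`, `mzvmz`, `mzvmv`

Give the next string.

mzvmm

Find the rightmost character of mzvmv below m, bump it to the next letter, and reset everything to its right to t.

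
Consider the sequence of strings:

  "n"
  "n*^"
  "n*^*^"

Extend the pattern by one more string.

n*^*^*^

The strings grow by a fixed suffix *^ each time.
One more step from n*^*^ gives the answer.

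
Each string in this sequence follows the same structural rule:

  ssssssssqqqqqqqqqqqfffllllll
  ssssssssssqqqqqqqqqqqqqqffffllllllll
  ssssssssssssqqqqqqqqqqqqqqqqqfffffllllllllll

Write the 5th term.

ssssssssssssssssqqqqqqqqqqqqqqqqqqqqqqqfffffffllllllllllllll

Each string has the form s^{2n+2} q^{3n+2} f^{n} l^{2n}, where the shown terms are n = 3, 4, 5.
For term 5, n = 7, so the run lengths are 16, 23, 7, 14.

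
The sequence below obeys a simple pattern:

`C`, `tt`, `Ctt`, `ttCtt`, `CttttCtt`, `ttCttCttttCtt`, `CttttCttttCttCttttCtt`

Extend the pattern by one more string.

This is a Fibonacci-style word recurrence s(k) = s(k−2)·s(k−1): e.g. C·tt = Ctt.
The next term joins ttCttCttttCtt and CttttCttttCttCttttCtt.

ttCttCttttCttCttttCttttCttCttttCtt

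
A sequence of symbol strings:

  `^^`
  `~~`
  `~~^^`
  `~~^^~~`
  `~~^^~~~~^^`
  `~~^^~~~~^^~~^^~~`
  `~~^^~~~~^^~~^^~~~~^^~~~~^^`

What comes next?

This is a Fibonacci-style word recurrence s(k) = s(k−1)·s(k−2): e.g. ~~·^^ = ~~^^.
The next term joins ~~^^~~~~^^~~^^~~~~^^~~~~^^ and ~~^^~~~~^^~~^^~~.

~~^^~~~~^^~~^^~~~~^^~~~~^^~~^^~~~~^^~~^^~~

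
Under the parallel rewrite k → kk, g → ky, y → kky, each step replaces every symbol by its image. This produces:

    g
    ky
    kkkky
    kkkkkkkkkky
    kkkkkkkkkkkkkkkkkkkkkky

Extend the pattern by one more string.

kkkkkkkkkkkkkkkkkkkkkkkkkkkkkkkkkkkkkkkkkkkkkky

Applying the rule to each of the 23 symbols of kkkkkkkkkkkkkkkkkkkkkky gives the pieces kk kk kk kk kk kk kk kk kk kk kk kk kk kk kk kk kk kk kk kk kk kk kky, which concatenate to the answer.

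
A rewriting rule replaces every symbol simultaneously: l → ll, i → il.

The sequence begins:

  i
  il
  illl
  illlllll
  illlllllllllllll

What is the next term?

illlllllllllllllllllllllllllllll

Applying the rule to each of the 16 symbols of illlllllllllllll gives the pieces il ll ll ll ll ll ll ll ll ll ll ll ll ll ll ll, which concatenate to the answer.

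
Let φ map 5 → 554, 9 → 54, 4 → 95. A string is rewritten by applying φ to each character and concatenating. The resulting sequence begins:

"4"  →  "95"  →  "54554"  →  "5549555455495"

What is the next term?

Rewriting the 13 symbols of 5549555455495 one by one yields 554 554 95 54 554 554 554 95 554 554 95 54 554; concatenated:

5545549554554554554955545549554554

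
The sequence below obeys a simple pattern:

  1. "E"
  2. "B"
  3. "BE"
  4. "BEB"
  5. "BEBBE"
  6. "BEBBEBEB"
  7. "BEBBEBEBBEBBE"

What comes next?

Each term (from the third on) is the previous term followed by the one before it: term 3 = B·E = BE.
Continuing: BEBBEBEBBEBBE · BEBBEBEB gives term 8.

BEBBEBEBBEBBEBEBBEBEB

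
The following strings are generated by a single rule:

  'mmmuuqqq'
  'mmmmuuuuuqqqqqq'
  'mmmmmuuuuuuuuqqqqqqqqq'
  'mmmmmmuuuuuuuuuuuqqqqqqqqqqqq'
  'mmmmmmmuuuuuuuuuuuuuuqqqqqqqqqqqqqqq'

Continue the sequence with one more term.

mmmmmmmmuuuuuuuuuuuuuuuuuqqqqqqqqqqqqqqqqqq

The n-th term is n+2 m's then 3n-1 u's then 3n q's (n = 1, 2, …).
At n = 6 the blocks have lengths 8, 17, 18.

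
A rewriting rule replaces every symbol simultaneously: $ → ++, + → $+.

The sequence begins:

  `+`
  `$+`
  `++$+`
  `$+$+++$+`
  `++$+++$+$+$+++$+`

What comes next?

$+$+++$+$+$+++$+++$+++$+$+$+++$+

Replace each of the 16 characters of ++$+++$+$+$+++$+ in place — $+ $+ ++ $+ $+ $+ ++ $+ ++ $+ ++ $+ $+ $+ ++ $+ — and concatenate.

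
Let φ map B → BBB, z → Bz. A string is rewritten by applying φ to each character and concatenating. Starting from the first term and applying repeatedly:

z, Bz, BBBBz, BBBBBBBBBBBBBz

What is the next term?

BBBBBBBBBBBBBBBBBBBBBBBBBBBBBBBBBBBBBBBBz

φ(BBBBBBBBBBBBBz) expands symbol-by-symbol to BBB BBB BBB BBB BBB BBB BBB BBB BBB BBB BBB BBB BBB Bz; joining the 14 pieces gives the next term.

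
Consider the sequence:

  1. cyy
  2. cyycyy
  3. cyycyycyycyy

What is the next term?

s(k+1) = s(k)·s(k) — each term doubles the last.
Doubling cyycyycyycyy:

cyycyycyycyycyycyycyycyy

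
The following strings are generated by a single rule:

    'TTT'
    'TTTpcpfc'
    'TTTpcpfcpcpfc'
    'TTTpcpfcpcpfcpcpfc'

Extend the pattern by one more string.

The strings grow by a fixed suffix pcpfc each time.
One more step from TTTpcpfcpcpfcpcpfc gives the answer.

TTTpcpfcpcpfcpcpfcpcpfc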